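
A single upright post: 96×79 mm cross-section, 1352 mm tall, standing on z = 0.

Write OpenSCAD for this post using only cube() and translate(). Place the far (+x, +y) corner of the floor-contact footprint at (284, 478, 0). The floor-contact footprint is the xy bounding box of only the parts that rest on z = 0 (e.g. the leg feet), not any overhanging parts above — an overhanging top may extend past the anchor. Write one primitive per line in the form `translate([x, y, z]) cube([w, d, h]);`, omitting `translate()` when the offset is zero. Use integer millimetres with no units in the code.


translate([188, 399, 0]) cube([96, 79, 1352]);


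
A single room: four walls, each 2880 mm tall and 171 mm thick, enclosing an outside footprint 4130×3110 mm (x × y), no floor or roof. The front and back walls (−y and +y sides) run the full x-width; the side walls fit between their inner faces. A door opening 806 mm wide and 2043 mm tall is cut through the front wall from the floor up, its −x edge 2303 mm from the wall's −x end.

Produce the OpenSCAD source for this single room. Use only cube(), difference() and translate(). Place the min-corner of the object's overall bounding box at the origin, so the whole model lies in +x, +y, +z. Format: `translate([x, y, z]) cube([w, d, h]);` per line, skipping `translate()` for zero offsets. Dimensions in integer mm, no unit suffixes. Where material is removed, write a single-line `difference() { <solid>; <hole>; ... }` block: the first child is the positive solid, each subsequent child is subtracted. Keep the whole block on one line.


difference() { cube([4130, 171, 2880]); translate([2303, 0, 0]) cube([806, 171, 2043]); }
translate([0, 2939, 0]) cube([4130, 171, 2880]);
translate([0, 171, 0]) cube([171, 2768, 2880]);
translate([3959, 171, 0]) cube([171, 2768, 2880]);


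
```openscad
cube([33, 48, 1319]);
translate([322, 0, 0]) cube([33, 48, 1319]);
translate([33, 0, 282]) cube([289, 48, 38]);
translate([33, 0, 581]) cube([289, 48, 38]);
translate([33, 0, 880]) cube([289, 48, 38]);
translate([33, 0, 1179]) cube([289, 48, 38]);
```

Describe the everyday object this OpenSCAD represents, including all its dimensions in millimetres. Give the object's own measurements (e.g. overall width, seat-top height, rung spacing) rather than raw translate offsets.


A straight ladder. Two 33×48 mm vertical rails, 1319 mm tall, stand 355 mm apart (outside-to-outside) with their front faces coplanar on the −y side. 4 rungs, each 48 mm deep and 38 mm tall, span between the inner faces of the rails, front faces flush with the rails. The lowest rung's underside is at z = 282 mm and rungs are spaced 299 mm apart (underside to underside).


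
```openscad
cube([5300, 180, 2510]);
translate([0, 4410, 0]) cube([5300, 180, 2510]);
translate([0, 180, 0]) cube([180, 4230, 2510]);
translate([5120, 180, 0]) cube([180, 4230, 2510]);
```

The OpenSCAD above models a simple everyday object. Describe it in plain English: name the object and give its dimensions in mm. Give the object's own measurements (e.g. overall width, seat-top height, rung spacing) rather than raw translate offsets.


The wall frame of a small rectangular building: four walls, each 2510 mm tall and 180 mm thick, enclosing a footprint 5300 mm (x) by 4590 mm (y) outside-to-outside, with no floor or roof. The front and back walls (the −y and +y sides) span the full width; the two side walls fit between them.


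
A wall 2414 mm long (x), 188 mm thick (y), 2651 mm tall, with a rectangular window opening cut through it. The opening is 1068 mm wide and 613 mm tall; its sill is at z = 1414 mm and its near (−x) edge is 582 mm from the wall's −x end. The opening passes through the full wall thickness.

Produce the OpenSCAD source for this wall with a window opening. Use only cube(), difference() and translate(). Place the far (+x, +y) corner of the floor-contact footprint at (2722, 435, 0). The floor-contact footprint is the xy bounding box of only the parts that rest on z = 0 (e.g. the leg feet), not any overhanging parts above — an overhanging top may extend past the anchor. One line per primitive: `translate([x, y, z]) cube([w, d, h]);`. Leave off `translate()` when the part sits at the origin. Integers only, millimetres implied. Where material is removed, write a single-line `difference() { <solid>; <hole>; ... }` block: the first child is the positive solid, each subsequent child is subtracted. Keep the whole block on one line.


difference() { translate([308, 247, 0]) cube([2414, 188, 2651]); translate([890, 247, 1414]) cube([1068, 188, 613]); }


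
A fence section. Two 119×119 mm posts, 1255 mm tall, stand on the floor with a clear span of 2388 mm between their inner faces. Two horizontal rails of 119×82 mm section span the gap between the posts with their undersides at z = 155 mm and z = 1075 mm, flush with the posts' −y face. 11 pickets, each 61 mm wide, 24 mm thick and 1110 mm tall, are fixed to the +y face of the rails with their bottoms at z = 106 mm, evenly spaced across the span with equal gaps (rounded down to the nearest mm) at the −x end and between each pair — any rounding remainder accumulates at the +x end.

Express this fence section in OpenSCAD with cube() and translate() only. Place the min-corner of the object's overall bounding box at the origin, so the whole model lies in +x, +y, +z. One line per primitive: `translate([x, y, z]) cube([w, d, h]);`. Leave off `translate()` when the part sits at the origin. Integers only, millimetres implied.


cube([119, 119, 1255]);
translate([2507, 0, 0]) cube([119, 119, 1255]);
translate([119, 0, 155]) cube([2388, 119, 82]);
translate([119, 0, 1075]) cube([2388, 119, 82]);
translate([262, 119, 106]) cube([61, 24, 1110]);
translate([466, 119, 106]) cube([61, 24, 1110]);
translate([670, 119, 106]) cube([61, 24, 1110]);
translate([874, 119, 106]) cube([61, 24, 1110]);
translate([1078, 119, 106]) cube([61, 24, 1110]);
translate([1282, 119, 106]) cube([61, 24, 1110]);
translate([1486, 119, 106]) cube([61, 24, 1110]);
translate([1690, 119, 106]) cube([61, 24, 1110]);
translate([1894, 119, 106]) cube([61, 24, 1110]);
translate([2098, 119, 106]) cube([61, 24, 1110]);
translate([2302, 119, 106]) cube([61, 24, 1110]);


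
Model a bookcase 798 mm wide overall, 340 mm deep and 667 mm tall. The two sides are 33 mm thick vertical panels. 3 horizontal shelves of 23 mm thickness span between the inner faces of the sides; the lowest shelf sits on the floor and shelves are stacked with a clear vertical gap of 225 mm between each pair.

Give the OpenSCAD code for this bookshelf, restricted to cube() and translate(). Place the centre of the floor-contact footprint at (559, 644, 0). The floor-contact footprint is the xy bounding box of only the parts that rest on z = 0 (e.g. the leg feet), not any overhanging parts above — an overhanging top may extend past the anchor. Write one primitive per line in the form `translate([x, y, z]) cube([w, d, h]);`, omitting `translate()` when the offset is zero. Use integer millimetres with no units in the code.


translate([160, 474, 0]) cube([33, 340, 667]);
translate([925, 474, 0]) cube([33, 340, 667]);
translate([193, 474, 0]) cube([732, 340, 23]);
translate([193, 474, 248]) cube([732, 340, 23]);
translate([193, 474, 496]) cube([732, 340, 23]);


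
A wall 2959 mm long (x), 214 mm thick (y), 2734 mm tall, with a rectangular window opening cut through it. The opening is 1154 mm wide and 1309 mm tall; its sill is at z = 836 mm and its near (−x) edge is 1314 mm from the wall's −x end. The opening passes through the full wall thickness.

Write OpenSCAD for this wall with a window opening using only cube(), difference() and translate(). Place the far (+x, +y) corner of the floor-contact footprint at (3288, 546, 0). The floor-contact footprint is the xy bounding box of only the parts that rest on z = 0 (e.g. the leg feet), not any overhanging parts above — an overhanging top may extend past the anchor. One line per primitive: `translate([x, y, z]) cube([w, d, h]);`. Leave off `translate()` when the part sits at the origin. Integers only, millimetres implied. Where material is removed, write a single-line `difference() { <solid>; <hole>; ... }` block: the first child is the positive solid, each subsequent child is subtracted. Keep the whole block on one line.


difference() { translate([329, 332, 0]) cube([2959, 214, 2734]); translate([1643, 332, 836]) cube([1154, 214, 1309]); }


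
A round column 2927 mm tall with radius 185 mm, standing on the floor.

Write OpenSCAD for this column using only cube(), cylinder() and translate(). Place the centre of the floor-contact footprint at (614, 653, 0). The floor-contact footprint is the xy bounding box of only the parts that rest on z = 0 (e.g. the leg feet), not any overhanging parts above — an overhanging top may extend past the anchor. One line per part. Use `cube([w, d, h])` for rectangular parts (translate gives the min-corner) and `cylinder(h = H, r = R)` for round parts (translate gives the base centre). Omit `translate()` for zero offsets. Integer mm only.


translate([614, 653, 0]) cylinder(h = 2927, r = 185);


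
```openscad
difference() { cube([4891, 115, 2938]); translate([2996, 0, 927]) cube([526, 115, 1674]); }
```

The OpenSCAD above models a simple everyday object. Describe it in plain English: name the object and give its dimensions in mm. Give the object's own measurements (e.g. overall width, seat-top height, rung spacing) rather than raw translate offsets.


A wall 4891 mm long (x), 115 mm thick (y), 2938 mm tall, with a rectangular window opening cut through it. The opening is 526 mm wide and 1674 mm tall; its sill is at z = 927 mm and its near (−x) edge is 2996 mm from the wall's −x end. The opening passes through the full wall thickness.


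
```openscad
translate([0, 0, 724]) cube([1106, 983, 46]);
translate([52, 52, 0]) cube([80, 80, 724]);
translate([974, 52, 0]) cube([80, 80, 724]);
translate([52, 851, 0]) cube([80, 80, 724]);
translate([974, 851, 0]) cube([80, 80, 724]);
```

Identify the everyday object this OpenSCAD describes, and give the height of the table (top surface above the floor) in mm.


A table. The table height is 770 mm.

A 1106×983×46 slab sits at z = 724 on four 80 mm square posts — a table. The top surface is at 724 + 46 = 770 mm.


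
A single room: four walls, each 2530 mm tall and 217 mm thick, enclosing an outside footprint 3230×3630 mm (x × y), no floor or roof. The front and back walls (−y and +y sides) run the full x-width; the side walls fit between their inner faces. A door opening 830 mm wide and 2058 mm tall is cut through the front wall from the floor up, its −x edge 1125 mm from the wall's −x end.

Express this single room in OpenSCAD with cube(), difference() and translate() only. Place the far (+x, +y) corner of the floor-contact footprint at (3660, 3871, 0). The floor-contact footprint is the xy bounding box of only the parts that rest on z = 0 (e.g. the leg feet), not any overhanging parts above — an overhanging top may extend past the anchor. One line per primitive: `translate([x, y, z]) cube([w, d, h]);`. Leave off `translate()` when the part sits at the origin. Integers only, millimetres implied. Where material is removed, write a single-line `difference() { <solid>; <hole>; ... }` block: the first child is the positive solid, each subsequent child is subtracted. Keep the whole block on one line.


difference() { translate([430, 241, 0]) cube([3230, 217, 2530]); translate([1555, 241, 0]) cube([830, 217, 2058]); }
translate([430, 3654, 0]) cube([3230, 217, 2530]);
translate([430, 458, 0]) cube([217, 3196, 2530]);
translate([3443, 458, 0]) cube([217, 3196, 2530]);


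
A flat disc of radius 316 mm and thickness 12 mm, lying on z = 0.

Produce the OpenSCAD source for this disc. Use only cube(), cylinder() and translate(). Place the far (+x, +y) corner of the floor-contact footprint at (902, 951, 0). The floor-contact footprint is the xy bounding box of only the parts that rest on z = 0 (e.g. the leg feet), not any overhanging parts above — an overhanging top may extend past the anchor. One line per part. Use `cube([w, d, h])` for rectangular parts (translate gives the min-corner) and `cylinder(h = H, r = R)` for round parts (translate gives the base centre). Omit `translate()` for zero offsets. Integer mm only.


translate([586, 635, 0]) cylinder(h = 12, r = 316);


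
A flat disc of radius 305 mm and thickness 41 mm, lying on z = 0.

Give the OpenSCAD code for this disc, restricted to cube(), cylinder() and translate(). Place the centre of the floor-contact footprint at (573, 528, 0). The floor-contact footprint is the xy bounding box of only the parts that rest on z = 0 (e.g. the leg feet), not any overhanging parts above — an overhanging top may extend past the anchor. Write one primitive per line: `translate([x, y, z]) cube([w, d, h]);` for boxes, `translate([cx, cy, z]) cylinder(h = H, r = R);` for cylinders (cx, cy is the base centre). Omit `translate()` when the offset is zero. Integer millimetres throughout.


translate([573, 528, 0]) cylinder(h = 41, r = 305);


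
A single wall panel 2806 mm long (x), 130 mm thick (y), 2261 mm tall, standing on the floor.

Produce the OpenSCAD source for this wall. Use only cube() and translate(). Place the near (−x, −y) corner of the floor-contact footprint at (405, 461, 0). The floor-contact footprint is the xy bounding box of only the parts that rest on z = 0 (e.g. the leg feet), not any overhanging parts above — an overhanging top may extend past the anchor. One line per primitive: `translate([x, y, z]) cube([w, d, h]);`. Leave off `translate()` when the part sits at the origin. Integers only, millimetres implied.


translate([405, 461, 0]) cube([2806, 130, 2261]);


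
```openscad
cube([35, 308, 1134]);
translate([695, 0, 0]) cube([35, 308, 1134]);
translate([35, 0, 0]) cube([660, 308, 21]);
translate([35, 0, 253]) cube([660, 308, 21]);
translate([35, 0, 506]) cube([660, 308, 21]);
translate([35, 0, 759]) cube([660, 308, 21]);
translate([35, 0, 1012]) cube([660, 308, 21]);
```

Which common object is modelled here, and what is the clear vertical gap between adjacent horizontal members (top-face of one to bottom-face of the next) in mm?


A bookshelf. The clear shelf gap is 232 mm.

Two tall side panels with 5 horizontal boards between them — a bookshelf. The first two shelf undersides are at z = 0 and z = 253; with shelf thickness 21, the clear gap is 253 − 0 − 21 = 232 mm.


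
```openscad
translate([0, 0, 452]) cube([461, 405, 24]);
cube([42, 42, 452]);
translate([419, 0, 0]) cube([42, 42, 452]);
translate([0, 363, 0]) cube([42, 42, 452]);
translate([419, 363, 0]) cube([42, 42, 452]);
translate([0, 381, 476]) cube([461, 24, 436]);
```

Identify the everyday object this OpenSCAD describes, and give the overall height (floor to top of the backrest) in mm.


A chair. The overall height is 912 mm.

A slab on four corner posts with a tall panel at the back — a chair. The seat slab sits at z = 452 with thickness 24, and the 436 mm backrest starts at the seat top, so the overall height is 452 + 24 + 436 = 912 mm.


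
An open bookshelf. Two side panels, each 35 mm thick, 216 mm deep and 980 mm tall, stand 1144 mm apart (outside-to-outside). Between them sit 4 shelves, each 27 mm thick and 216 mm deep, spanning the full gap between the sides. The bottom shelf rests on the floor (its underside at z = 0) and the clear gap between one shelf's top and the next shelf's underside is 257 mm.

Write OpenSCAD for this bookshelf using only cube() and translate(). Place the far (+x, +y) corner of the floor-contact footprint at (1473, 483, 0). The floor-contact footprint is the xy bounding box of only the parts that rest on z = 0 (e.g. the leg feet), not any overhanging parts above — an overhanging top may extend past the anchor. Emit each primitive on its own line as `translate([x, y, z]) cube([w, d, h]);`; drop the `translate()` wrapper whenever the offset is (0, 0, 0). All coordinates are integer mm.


translate([329, 267, 0]) cube([35, 216, 980]);
translate([1438, 267, 0]) cube([35, 216, 980]);
translate([364, 267, 0]) cube([1074, 216, 27]);
translate([364, 267, 284]) cube([1074, 216, 27]);
translate([364, 267, 568]) cube([1074, 216, 27]);
translate([364, 267, 852]) cube([1074, 216, 27]);


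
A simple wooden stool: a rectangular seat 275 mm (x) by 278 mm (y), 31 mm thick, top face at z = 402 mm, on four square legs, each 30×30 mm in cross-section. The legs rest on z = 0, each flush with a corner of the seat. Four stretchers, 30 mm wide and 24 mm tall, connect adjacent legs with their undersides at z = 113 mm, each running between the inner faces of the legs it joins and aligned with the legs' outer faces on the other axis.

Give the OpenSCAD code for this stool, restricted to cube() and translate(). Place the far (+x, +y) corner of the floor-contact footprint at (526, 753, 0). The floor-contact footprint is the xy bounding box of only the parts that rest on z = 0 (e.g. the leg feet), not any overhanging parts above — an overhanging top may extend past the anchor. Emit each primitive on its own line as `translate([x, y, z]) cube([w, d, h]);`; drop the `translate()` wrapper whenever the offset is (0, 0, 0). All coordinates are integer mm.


// leg_h = 402 - 31 = 371
// stretcher span = 275 - 2*30 = 215
translate([251, 475, 371]) cube([275, 278, 31]);
translate([251, 475, 0]) cube([30, 30, 371]);
translate([496, 475, 0]) cube([30, 30, 371]);
translate([251, 723, 0]) cube([30, 30, 371]);
translate([496, 723, 0]) cube([30, 30, 371]);
translate([281, 475, 113]) cube([215, 30, 24]);
translate([281, 723, 113]) cube([215, 30, 24]);
translate([251, 505, 113]) cube([30, 218, 24]);
translate([496, 505, 113]) cube([30, 218, 24]);


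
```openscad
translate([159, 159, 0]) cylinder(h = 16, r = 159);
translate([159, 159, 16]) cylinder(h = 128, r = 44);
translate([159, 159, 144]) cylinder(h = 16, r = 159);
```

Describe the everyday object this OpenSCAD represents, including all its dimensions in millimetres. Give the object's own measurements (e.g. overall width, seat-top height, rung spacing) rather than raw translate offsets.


A spool: two coaxial disc flanges of radius 159 mm and thickness 16 mm, joined by a core cylinder of radius 44 mm and height 128 mm. The lower flange rests on z = 0 and the three cylinders share a vertical axis.


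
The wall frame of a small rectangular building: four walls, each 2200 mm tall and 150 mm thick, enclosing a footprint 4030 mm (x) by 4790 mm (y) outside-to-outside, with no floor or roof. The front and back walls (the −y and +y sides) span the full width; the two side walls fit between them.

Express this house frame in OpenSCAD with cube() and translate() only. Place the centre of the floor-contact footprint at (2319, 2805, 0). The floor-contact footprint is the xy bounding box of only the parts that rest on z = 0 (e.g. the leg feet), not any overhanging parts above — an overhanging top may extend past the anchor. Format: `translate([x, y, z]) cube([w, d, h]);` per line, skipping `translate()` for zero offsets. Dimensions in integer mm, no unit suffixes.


translate([304, 410, 0]) cube([4030, 150, 2200]);
translate([304, 5050, 0]) cube([4030, 150, 2200]);
translate([304, 560, 0]) cube([150, 4490, 2200]);
translate([4184, 560, 0]) cube([150, 4490, 2200]);


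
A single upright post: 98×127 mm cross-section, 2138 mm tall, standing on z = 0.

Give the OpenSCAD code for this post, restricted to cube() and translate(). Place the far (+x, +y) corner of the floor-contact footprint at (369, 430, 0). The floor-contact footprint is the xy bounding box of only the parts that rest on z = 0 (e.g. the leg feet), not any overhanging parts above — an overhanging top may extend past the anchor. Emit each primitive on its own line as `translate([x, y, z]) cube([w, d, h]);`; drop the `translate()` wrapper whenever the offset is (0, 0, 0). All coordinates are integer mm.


translate([271, 303, 0]) cube([98, 127, 2138]);


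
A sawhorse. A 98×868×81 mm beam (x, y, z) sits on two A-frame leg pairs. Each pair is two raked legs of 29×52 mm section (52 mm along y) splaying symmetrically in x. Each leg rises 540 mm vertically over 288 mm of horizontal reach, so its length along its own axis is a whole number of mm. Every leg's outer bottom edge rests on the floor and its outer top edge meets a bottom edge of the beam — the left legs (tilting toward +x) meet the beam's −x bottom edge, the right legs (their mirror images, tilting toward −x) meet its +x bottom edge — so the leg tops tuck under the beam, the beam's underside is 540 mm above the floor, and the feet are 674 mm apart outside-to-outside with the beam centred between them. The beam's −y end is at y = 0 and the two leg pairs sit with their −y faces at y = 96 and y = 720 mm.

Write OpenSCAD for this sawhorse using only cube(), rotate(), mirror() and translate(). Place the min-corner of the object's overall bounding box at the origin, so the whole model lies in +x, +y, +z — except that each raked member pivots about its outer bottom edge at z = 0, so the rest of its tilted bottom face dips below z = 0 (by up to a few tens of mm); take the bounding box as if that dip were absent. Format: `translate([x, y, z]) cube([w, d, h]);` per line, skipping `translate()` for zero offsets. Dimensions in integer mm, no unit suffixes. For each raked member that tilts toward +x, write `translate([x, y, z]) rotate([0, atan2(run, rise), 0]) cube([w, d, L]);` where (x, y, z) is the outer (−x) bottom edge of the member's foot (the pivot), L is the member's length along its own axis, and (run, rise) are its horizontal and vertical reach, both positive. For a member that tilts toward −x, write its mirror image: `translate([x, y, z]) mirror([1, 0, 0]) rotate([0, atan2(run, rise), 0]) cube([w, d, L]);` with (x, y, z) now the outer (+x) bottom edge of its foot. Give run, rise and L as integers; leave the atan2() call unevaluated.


translate([288, 0, 540]) cube([98, 868, 81]);
translate([0, 96, 0]) rotate([0, atan2(288, 540), 0]) cube([29, 52, 612]);
translate([674, 96, 0]) mirror([1, 0, 0]) rotate([0, atan2(288, 540), 0]) cube([29, 52, 612]);
translate([0, 720, 0]) rotate([0, atan2(288, 540), 0]) cube([29, 52, 612]);
translate([674, 720, 0]) mirror([1, 0, 0]) rotate([0, atan2(288, 540), 0]) cube([29, 52, 612]);


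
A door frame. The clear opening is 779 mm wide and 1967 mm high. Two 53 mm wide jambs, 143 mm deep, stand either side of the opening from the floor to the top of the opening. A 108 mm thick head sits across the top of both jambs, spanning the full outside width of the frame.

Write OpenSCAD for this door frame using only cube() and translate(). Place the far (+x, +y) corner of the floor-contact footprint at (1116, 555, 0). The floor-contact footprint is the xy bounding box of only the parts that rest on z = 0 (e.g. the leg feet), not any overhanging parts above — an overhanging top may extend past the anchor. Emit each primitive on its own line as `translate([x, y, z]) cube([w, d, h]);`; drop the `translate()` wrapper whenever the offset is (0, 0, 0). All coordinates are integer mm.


translate([231, 412, 0]) cube([53, 143, 1967]);
translate([1063, 412, 0]) cube([53, 143, 1967]);
translate([231, 412, 1967]) cube([885, 143, 108]);


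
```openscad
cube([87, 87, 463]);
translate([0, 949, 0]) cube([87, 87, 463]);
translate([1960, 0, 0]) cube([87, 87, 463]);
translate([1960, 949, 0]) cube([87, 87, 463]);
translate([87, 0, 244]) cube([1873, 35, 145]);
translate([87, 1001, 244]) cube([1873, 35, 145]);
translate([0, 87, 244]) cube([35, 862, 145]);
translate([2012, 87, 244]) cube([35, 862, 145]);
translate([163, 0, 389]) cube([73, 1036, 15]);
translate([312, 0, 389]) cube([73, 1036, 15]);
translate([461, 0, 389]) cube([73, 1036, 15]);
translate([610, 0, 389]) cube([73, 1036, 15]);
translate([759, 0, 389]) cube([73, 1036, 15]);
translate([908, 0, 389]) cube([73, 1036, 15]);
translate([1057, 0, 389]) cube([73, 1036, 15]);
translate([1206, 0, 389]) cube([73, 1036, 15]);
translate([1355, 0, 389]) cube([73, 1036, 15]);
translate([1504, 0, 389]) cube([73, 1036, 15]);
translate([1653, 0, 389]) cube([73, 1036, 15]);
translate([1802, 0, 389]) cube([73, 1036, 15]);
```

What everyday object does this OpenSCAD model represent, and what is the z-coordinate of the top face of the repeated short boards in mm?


A bed frame. The slat-top height is 404 mm.

Four posts, four rails, and a row of slats — a bed frame. Slats sit on the rails at z = 244 + 145 = 389; with slat thickness 15, the top is 404 mm.


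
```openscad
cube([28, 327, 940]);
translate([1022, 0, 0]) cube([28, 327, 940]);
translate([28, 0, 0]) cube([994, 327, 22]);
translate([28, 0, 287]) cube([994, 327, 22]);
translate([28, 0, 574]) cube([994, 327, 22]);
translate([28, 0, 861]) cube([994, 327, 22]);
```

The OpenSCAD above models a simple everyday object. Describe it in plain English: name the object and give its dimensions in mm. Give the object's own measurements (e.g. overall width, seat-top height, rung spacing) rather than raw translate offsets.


An open bookshelf. Two side panels, each 28 mm thick, 327 mm deep and 940 mm tall, stand 1050 mm apart (outside-to-outside). Between them sit 4 shelves, each 22 mm thick and 327 mm deep, spanning the full gap between the sides. The bottom shelf rests on the floor (its underside at z = 0) and the clear gap between one shelf's top and the next shelf's underside is 265 mm.


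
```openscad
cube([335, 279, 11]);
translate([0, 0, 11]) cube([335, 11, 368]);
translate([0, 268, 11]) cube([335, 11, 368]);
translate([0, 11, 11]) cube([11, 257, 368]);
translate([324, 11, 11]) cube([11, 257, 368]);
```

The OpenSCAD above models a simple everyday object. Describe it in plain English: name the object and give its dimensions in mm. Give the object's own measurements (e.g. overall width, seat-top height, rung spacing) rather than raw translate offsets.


An open-topped rectangular box: outside dimensions 335×279×379 mm, with a uniform wall and base thickness of 11 mm. The base is a full 335×279 slab on the floor; four walls sit on top of the base. The front and back walls (the −y and +y sides) span the full width; the two side walls fit between them.


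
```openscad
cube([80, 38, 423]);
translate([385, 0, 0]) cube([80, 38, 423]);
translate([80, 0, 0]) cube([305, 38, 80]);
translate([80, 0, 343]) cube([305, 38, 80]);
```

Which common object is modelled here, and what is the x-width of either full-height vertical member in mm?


A picture frame. The border width is 80 mm.

Four thin pieces enclosing a rectangular opening — a picture frame. The two full-height stiles are 423 mm tall; the top rail sits at z = 343 and is 80 mm tall, so the border above the opening is 423 − 343 = 80 mm, matching the stile x-width.


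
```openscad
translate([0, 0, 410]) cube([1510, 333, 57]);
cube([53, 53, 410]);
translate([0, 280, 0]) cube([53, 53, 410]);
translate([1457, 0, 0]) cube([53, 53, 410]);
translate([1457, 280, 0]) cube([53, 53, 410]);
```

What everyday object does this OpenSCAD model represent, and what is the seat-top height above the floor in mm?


A bench. The seat-top height is 467 mm.

A long slab on four corner posts — a bench. The slab sits at z = 410 with thickness 57, so the top is 410 + 57 = 467 mm.


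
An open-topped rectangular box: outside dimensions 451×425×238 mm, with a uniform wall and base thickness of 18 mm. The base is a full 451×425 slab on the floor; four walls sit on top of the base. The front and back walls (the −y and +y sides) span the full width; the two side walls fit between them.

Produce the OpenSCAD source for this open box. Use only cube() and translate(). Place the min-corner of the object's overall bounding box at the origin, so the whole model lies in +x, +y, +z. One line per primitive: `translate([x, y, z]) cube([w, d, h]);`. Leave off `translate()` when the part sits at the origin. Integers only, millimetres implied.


cube([451, 425, 18]);
translate([0, 0, 18]) cube([451, 18, 220]);
translate([0, 407, 18]) cube([451, 18, 220]);
translate([0, 18, 18]) cube([18, 389, 220]);
translate([433, 18, 18]) cube([18, 389, 220]);


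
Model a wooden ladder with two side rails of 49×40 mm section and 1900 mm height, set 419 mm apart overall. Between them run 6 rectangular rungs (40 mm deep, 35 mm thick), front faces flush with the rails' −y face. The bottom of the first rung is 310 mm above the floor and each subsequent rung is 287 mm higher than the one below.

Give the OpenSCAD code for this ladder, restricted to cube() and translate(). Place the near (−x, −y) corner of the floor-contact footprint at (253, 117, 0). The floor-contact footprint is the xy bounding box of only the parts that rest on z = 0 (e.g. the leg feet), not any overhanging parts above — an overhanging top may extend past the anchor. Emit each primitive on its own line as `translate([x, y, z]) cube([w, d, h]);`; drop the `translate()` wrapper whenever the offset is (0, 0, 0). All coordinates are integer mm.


translate([253, 117, 0]) cube([49, 40, 1900]);
translate([623, 117, 0]) cube([49, 40, 1900]);
translate([302, 117, 310]) cube([321, 40, 35]);
translate([302, 117, 597]) cube([321, 40, 35]);
translate([302, 117, 884]) cube([321, 40, 35]);
translate([302, 117, 1171]) cube([321, 40, 35]);
translate([302, 117, 1458]) cube([321, 40, 35]);
translate([302, 117, 1745]) cube([321, 40, 35]);


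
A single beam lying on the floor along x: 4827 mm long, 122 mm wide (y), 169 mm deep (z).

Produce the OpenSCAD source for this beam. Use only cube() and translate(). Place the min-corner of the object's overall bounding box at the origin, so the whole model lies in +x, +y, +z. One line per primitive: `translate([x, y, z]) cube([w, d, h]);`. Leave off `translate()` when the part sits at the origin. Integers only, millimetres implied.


cube([4827, 122, 169]);


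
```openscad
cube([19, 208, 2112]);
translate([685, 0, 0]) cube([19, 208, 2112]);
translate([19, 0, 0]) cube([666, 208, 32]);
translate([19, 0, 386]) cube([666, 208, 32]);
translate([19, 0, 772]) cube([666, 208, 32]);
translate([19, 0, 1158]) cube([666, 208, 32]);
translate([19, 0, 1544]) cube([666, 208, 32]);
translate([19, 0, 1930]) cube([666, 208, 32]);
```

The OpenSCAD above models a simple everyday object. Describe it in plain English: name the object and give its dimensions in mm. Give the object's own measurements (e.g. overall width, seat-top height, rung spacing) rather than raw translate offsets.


An open bookshelf. Two side panels, each 19 mm thick, 208 mm deep and 2112 mm tall, stand 704 mm apart (outside-to-outside). Between them sit 6 shelves, each 32 mm thick and 208 mm deep, spanning the full gap between the sides. The bottom shelf rests on the floor (its underside at z = 0) and the clear gap between one shelf's top and the next shelf's underside is 354 mm.


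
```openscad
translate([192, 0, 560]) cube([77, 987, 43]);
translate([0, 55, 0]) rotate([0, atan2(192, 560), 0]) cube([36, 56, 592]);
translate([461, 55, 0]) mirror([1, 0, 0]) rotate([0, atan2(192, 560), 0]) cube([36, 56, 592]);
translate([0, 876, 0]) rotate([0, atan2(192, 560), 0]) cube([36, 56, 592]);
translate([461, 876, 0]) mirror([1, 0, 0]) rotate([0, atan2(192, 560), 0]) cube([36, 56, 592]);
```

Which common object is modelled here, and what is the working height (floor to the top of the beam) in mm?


A sawhorse. The overall height is 603 mm.

A beam across two mirrored pairs of raked legs — a sawhorse. The beam's underside is at z = 560 (matching the legs' vertical rise in atan2(192, 560)) and the beam is 43 mm tall, so its top is at 560 + 43 = 603 mm. The raked legs top out at the beam's underside, so that is the highest point.


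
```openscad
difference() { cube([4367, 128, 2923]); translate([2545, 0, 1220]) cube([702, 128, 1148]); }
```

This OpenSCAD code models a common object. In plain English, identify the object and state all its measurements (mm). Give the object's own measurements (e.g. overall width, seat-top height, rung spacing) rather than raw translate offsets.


A wall 4367 mm long (x), 128 mm thick (y), 2923 mm tall, with a rectangular window opening cut through it. The opening is 702 mm wide and 1148 mm tall; its sill is at z = 1220 mm and its near (−x) edge is 2545 mm from the wall's −x end. The opening passes through the full wall thickness.


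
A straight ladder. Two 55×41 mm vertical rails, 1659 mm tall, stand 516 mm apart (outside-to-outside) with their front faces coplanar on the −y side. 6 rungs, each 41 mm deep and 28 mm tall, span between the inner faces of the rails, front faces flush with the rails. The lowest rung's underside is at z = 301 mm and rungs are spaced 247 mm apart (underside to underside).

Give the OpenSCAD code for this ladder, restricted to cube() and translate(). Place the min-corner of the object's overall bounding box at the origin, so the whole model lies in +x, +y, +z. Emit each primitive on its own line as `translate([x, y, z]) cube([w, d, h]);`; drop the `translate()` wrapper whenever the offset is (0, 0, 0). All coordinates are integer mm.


cube([55, 41, 1659]);
translate([461, 0, 0]) cube([55, 41, 1659]);
translate([55, 0, 301]) cube([406, 41, 28]);
translate([55, 0, 548]) cube([406, 41, 28]);
translate([55, 0, 795]) cube([406, 41, 28]);
translate([55, 0, 1042]) cube([406, 41, 28]);
translate([55, 0, 1289]) cube([406, 41, 28]);
translate([55, 0, 1536]) cube([406, 41, 28]);


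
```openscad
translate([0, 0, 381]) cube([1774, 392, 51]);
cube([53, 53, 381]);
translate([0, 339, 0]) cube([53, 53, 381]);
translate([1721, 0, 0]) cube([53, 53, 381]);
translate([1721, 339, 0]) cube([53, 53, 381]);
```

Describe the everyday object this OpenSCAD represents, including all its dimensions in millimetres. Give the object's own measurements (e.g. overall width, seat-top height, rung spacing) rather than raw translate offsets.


A bench: a 1774×392 mm seat slab, 51 mm thick, top at z = 432 mm, on four 53×53 mm square legs flush with the seat corners and standing on z = 0.


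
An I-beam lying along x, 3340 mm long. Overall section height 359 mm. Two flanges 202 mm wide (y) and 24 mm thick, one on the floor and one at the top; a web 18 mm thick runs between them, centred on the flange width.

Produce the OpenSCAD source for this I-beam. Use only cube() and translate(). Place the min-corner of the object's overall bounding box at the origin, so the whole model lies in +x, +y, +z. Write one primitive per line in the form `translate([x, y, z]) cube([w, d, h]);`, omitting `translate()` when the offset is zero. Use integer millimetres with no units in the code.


cube([3340, 202, 24]);
translate([0, 92, 24]) cube([3340, 18, 311]);
translate([0, 0, 335]) cube([3340, 202, 24]);


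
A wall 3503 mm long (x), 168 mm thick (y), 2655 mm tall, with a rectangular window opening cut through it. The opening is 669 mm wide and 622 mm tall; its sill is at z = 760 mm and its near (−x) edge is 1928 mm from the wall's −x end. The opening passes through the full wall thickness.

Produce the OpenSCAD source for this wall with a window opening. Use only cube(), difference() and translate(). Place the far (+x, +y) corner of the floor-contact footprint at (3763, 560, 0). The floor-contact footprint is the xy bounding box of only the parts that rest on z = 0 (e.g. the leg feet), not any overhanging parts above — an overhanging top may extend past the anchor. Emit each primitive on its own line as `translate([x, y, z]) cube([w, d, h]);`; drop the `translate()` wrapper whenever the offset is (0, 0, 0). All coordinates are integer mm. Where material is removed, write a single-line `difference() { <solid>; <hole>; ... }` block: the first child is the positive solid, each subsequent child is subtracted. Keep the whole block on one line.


difference() { translate([260, 392, 0]) cube([3503, 168, 2655]); translate([2188, 392, 760]) cube([669, 168, 622]); }


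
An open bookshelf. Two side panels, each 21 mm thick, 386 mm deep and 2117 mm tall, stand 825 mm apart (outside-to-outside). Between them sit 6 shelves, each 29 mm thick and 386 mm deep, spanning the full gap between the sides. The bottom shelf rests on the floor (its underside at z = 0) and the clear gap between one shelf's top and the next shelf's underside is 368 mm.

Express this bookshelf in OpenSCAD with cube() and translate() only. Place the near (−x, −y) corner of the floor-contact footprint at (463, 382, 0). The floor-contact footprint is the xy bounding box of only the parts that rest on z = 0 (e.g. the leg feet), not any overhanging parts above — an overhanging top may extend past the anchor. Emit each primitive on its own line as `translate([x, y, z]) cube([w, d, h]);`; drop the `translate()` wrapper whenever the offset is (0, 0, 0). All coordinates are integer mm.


translate([463, 382, 0]) cube([21, 386, 2117]);
translate([1267, 382, 0]) cube([21, 386, 2117]);
translate([484, 382, 0]) cube([783, 386, 29]);
translate([484, 382, 397]) cube([783, 386, 29]);
translate([484, 382, 794]) cube([783, 386, 29]);
translate([484, 382, 1191]) cube([783, 386, 29]);
translate([484, 382, 1588]) cube([783, 386, 29]);
translate([484, 382, 1985]) cube([783, 386, 29]);


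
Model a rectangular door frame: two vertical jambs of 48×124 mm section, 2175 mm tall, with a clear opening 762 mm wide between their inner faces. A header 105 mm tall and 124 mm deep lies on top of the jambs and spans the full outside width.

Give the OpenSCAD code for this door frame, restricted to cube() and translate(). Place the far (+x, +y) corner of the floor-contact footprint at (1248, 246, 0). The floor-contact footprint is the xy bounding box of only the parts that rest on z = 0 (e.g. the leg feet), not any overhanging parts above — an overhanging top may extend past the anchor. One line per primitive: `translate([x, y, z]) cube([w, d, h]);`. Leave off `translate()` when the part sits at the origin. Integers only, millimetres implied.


translate([390, 122, 0]) cube([48, 124, 2175]);
translate([1200, 122, 0]) cube([48, 124, 2175]);
translate([390, 122, 2175]) cube([858, 124, 105]);


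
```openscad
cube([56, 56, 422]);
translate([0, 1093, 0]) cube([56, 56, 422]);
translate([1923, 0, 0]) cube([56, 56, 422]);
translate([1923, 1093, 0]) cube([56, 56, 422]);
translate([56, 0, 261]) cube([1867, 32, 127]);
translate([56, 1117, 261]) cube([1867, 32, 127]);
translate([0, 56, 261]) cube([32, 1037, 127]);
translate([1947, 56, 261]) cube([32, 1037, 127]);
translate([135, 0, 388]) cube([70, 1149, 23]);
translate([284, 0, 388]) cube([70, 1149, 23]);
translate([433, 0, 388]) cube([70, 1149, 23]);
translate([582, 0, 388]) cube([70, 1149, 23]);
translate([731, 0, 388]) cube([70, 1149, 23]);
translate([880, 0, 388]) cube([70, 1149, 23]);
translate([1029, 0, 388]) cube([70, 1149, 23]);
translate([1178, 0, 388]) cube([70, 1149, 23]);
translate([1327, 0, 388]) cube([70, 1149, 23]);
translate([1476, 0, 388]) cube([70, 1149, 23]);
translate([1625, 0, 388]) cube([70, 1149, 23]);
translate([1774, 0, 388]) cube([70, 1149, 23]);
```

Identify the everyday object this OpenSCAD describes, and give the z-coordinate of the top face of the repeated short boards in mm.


A bed frame. The slat-top height is 411 mm.

Four posts, four rails, and a row of slats — a bed frame. Slats sit on the rails at z = 261 + 127 = 388; with slat thickness 23, the top is 411 mm.


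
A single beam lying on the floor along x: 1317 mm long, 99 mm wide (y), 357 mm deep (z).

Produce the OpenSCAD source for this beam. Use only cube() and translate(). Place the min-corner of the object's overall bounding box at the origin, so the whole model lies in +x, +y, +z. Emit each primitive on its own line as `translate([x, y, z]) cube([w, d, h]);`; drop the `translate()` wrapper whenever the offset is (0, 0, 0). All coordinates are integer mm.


cube([1317, 99, 357]);


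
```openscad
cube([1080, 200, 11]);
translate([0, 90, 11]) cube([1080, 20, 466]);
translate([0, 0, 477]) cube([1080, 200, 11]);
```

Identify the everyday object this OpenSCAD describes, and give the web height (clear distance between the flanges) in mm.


An I-beam. The web height is 466 mm.

Two wide flanges with a thin centred web — an I-beam. Overall 488 mm minus two 11 mm flanges gives a web of 488 − 2·11 = 466 mm.
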